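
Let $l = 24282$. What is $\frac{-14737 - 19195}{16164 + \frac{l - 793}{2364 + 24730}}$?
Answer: $- \frac{919353608}{437970905} \approx -2.0991$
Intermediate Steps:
$\frac{-14737 - 19195}{16164 + \frac{l - 793}{2364 + 24730}} = \frac{-14737 - 19195}{16164 + \frac{24282 - 793}{2364 + 24730}} = - \frac{33932}{16164 + \frac{23489}{27094}} = - \frac{33932}{\frac{437970905}{27094}} = \left(-33932\right) \frac{27094}{437970905} = - \frac{919353608}{437970905}$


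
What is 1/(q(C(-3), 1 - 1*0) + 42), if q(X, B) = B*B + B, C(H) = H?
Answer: 1/44 ≈ 0.022727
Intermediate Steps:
q(X, B) = B + B**2 (q(X, B) = B**2 + B = B + B**2)
1/(q(C(-3), 1 - 1*0) + 42) = 1/((1 - 1*0)*(1 + (1 - 1*0)) + 42) = 1/((1 + 0)*(1 + (1 + 0)) + 42) = 1/(1*(1 + 1) + 42) = 1/(1*2 + 42) = 1/(2 + 42) = 1/44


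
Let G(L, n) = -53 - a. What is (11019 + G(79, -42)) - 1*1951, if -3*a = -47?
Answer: 26998/3 ≈ 8999.3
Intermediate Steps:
a = 47/3 (a = -1/3*(-47) = 47/3 ≈ 15.667)
G(L, n) = -206/3 (G(L, n) = -53 - 1*47/3 = -53 - 47/3 = -206/3)
(11019 + G(79, -42)) - 1*1951 = (11019 - 206/3) - 1*1951 = 32851/3 - 1951 = 26998/3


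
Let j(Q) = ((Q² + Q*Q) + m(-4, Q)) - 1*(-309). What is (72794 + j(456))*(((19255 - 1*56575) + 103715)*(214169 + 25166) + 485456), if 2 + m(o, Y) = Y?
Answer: 7777581225872049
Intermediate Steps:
m(o, Y) = -2 + Y
j(Q) = 307 + Q + 2*Q² (j(Q) = ((Q² + Q*Q) + (-2 + Q)) - 1*(-309) = ((Q² + Q²) + (-2 + Q)) + 309 = (2*Q² + (-2 + Q)) + 309 = (-2 + Q + 2*Q²) + 309 = 307 + Q + 2*Q²)
(72794 + j(456))*(((19255 - 1*56575) + 103715)*(214169 + 25166) + 485456) = (72794 + (307 + 456 + 2*456²))*(((19255 - 1*56575) + 103715)*(214169 + 25166) + 485456) = (72794 + (307 + 456 + 2*207936))*(((19255 - 56575) + 103715)*239335 + 485456) = (72794 + (307 + 456 + 415872))*((-37320 + 103715)*239335 + 485456) = (72794 + 416635)*(66395*239335 + 485456) = 489429*(15890647325 + 485456) = 489429*15891132781 = 7777581225872049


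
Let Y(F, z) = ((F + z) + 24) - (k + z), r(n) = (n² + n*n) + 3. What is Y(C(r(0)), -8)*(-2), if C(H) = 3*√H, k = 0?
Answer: -48 - 6*√3 ≈ -58.392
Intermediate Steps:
r(n) = 3 + 2*n² (r(n) = (n² + n²) + 3 = 2*n² + 3 = 3 + 2*n²)
Y(F, z) = 24 + F (Y(F, z) = ((F + z) + 24) - (0 + z) = (24 + F + z) - z = 24 + F)
Y(C(r(0)), -8)*(-2) = (24 + 3*√(3 + 2*0²))*(-2) = (24 + 3*√(3 + 2*0))*(-2) = (24 + 3*√(3 + 0))*(-2) = (24 + 3*√3)*(-2) = -48 - 6*√3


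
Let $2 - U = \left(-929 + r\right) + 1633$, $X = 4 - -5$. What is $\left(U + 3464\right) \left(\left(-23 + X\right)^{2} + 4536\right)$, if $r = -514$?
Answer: $15502032$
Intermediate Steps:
$X = 9$ ($X = 4 + 5 = 9$)
$U = -188$ ($U = 2 - \left(\left(-929 - 514\right) + 1633\right) = 2 - \left(-1443 + 1633\right) = 2 - 190 = -188$)
$\left(U + 3464\right) \left(\left(-23 + X\right)^{2} + 4536\right) = \left(-188 + 3464\right) \left(\left(-23 + 9\right)^{2} + 4536\right) = 3276 \left(\left(-14\right)^{2} + 4536\right) = 3276 \left(196 + 4536\right) = 3276 \cdot 4732 = 15502032$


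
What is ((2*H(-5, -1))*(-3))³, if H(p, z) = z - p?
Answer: -13824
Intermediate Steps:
((2*H(-5, -1))*(-3))³ = ((2*(-1 - 1*(-5)))*(-3))³ = ((2*(-1 + 5))*(-3))³ = ((2*4)*(-3))³ = (8*(-3))³ = (-24)³ = -13824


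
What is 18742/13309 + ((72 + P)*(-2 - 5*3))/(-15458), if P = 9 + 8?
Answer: 309850353/205730522 ≈ 1.5061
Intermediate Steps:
P = 17
18742/13309 + ((72 + P)*(-2 - 5*3))/(-15458) = 18742/13309 + ((72 + 17)*(-2 - 5*3))/(-15458) = 18742*(1/13309) + (89*(-2 - 15))*(-1/15458) = 18742/13309 + (89*(-17))*(-1/15458) = 18742/13309 - 1513*(-1/15458) = 18742/13309 + 1513/15458 = 309850353/205730522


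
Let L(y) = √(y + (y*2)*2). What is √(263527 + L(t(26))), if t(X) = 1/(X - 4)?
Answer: √(127547068 + 22*√110)/22 ≈ 513.35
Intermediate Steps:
t(X) = 1/(-4 + X)
L(y) = √5*√y (L(y) = √(y + (2*y)*2) = √(y + 4*y) = √(5*y) = √5*√y)
√(263527 + L(t(26))) = √(263527 + √5*√(1/(-4 + 26))) = √(263527 + √5*√(1/22)) = √(263527 + √5*(√22/22)) = √(263527 + √110/22)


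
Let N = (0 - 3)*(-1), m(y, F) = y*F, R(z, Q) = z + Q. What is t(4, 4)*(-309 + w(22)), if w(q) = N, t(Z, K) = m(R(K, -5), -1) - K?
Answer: 918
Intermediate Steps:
R(z, Q) = Q + z
m(y, F) = F*y
t(Z, K) = 5 - 2*K (t(Z, K) = -(-5 + K) - K = (5 - K) - K = 5 - 2*K)
N = 3 (N = -3*(-1) = 3)
w(q) = 3
t(4, 4)*(-309 + w(22)) = (5 - 2*4)*(-309 + 3) = (5 - 8)*(-306) = -3*(-306) = 918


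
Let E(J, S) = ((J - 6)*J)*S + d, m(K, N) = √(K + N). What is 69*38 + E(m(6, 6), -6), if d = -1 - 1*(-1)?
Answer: 2550 + 72*√3 ≈ 2674.7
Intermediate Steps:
d = 0 (d = -1 + 1 = 0)
E(J, S) = J*S*(-6 + J) (E(J, S) = ((J - 6)*J)*S + 0 = ((-6 + J)*J)*S + 0 = (J*(-6 + J))*S + 0 = J*S*(-6 + J) + 0 = J*S*(-6 + J))
69*38 + E(m(6, 6), -6) = 69*38 + √(6 + 6)*(-6)*(-6 + √(6 + 6)) = 2622 + √12*(-6)*(-6 + √12) = 2622 + (2*√3)*(-6)*(-6 + 2*√3) = 2622 - 12*√3*(-6 + 2*√3)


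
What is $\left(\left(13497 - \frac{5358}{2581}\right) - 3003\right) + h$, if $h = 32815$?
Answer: $\frac{111775171}{2581} \approx 43307.0$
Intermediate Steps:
$\left(\left(13497 - \frac{5358}{2581}\right) - 3003\right) + h = \left(\left(13497 - \frac{5358}{2581}\right) - 3003\right) + 32815 = \left(\frac{34830399}{2581} - 3003\right) + 32815 = \frac{27079656}{2581} + 32815 = \frac{111775171}{2581}$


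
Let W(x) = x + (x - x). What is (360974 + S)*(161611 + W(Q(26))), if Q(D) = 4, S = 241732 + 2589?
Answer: 97824751425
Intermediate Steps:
S = 244321
W(x) = x (W(x) = x + 0 = x)
(360974 + S)*(161611 + W(Q(26))) = (360974 + 244321)*(161611 + 4) = 605295*161615 = 97824751425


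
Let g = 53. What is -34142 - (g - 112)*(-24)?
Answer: -35558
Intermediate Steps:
-34142 - (g - 112)*(-24) = -34142 - (53 - 112)*(-24) = -34142 - (-59)*(-24) = -34142 - 1*1416 = -34142 - 1416 = -35558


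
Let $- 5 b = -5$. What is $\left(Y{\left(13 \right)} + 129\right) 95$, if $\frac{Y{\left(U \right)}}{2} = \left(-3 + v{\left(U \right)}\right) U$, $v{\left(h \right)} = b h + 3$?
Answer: $44365$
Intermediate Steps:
$b = 1$ ($b = \left(- \frac{1}{5}\right) \left(-5\right) = 1$)
$v{\left(h \right)} = 3 + h$ ($v{\left(h \right)} = 1 h + 3 = h + 3 = 3 + h$)
$Y{\left(U \right)} = 2 U^{2}$ ($Y{\left(U \right)} = 2 \left(-3 + \left(3 + U\right)\right) U = 2 U U = 2 U^{2}$)
$\left(Y{\left(13 \right)} + 129\right) 95 = \left(2 \cdot 13^{2} + 129\right) 95 = \left(2 \cdot 169 + 129\right) 95 = \left(338 + 129\right) 95 = 467 \cdot 95 = 44365$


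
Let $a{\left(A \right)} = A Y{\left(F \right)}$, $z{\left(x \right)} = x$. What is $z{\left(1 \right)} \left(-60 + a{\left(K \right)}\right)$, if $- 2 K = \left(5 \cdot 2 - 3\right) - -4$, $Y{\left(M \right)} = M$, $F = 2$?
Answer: $-71$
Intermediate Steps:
$K = - \frac{11}{2}$ ($K = - \frac{\left(5 \cdot 2 - 3\right) - -4}{2} = - \frac{\left(10 - 3\right) + 4}{2} = - \frac{7 + 4}{2} = \left(- \frac{1}{2}\right) 11 = - \frac{11}{2} \approx -5.5$)
$a{\left(A \right)} = 2 A$ ($a{\left(A \right)} = A 2 = 2 A$)
$z{\left(1 \right)} \left(-60 + a{\left(K \right)}\right) = 1 \left(-60 + 2 \left(- \frac{11}{2}\right)\right) = 1 \left(-60 - 11\right) = 1 \left(-71\right) = -71$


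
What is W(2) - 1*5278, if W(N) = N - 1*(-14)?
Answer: -5262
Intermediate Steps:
W(N) = 14 + N (W(N) = N + 14 = 14 + N)
W(2) - 1*5278 = (14 + 2) - 1*5278 = 16 - 5278 = -5262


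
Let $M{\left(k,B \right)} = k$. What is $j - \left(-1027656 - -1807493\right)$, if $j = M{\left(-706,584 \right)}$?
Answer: $-780543$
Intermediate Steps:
$j = -706$
$j - \left(-1027656 - -1807493\right) = -706 - \left(-1027656 - -1807493\right) = -706 - \left(-1027656 + 1807493\right) = -706 - 779837 = -780543$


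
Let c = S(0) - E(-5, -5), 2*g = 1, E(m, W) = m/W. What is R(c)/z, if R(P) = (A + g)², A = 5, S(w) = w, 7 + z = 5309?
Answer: 11/1928 ≈ 0.0057054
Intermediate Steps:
z = 5302 (z = -7 + 5309 = 5302)
g = ½ (g = (½)*1 = ½ ≈ 0.50000)
c = -1 (c = 0 - (-5)/(-5) = 0 - (-5)*(-1)/5 = 0 - 1*1 = 0 - 1 = -1)
R(P) = 121/4 (R(P) = (5 + ½)² = (11/2)² = 121/4)
R(c)/z = (121/4)/5302 = (121/4)*(1/5302) = 11/1928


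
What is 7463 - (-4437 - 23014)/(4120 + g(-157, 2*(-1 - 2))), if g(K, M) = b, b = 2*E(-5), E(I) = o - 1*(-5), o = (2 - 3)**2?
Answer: 30864567/4132 ≈ 7469.6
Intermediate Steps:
o = 1 (o = (-1)**2 = 1)
E(I) = 6 (E(I) = 1 - 1*(-5) = 1 + 5 = 6)
b = 12 (b = 2*6 = 12)
g(K, M) = 12
7463 - (-4437 - 23014)/(4120 + g(-157, 2*(-1 - 2))) = 7463 - (-4437 - 23014)/(4120 + 12) = 7463 - (-27451)/4132 = 7463 - 1*(-27451/4132) = 7463 + 27451/4132 = 30864567/4132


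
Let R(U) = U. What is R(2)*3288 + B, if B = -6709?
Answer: -133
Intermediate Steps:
R(2)*3288 + B = 2*3288 - 6709 = 6576 - 6709 = -133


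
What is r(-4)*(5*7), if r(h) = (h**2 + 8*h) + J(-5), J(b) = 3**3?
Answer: 385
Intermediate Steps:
J(b) = 27
r(h) = 27 + h**2 + 8*h (r(h) = (h**2 + 8*h) + 27 = 27 + h**2 + 8*h)
r(-4)*(5*7) = (27 + (-4)**2 + 8*(-4))*(5*7) = (27 + 16 - 32)*35 = 11*35 = 385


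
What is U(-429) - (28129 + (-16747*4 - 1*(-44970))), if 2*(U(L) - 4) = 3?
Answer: -12211/2 ≈ -6105.5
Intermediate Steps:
U(L) = 11/2 (U(L) = 4 + (1/2)*3 = 4 + 3/2 = 11/2)
U(-429) - (28129 + (-16747*4 - 1*(-44970))) = 11/2 - (28129 + (-16747*4 - 1*(-44970))) = 11/2 - (28129 + (-66988 + 44970)) = 11/2 - (28129 - 22018) = 11/2 - 1*6111 = 11/2 - 6111 = -12211/2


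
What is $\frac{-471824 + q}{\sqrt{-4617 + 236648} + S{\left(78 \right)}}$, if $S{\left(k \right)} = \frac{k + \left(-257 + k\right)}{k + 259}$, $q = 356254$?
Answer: $- \frac{280975435}{1882251317} - \frac{937512095 \sqrt{232031}}{1882251317} \approx -240.07$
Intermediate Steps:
$S{\left(k \right)} = \frac{-257 + 2 k}{259 + k}$
$\frac{-471824 + q}{\sqrt{-4617 + 236648} + S{\left(78 \right)}} = \frac{-471824 + 356254}{\sqrt{-4617 + 236648} + \frac{-257 + 2 \cdot 78}{259 + 78}} = - \frac{115570}{\sqrt{232031} + \frac{-257 + 156}{337}} = - \frac{115570}{\sqrt{232031} + \frac{1}{337} \left(-101\right)} = - \frac{115570}{\sqrt{232031} - \frac{101}{337}} = - \frac{115570}{- \frac{101}{337} + \sqrt{232031}}$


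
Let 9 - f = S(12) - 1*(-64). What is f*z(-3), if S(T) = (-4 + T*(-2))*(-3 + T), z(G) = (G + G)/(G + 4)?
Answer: -1182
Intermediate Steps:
z(G) = 2*G/(4 + G) (z(G) = (2*G)/(4 + G) = 2*G/(4 + G))
S(T) = (-4 - 2*T)*(-3 + T)
f = 197 (f = 9 - ((12 - 2*12² + 2*12) - 1*(-64)) = 9 - ((12 - 2*144 + 24) + 64) = 9 - ((12 - 288 + 24) + 64) = 9 - (-252 + 64) = 9 - 1*(-188) = 9 + 188 = 197)
f*z(-3) = 197*(2*(-3)/(4 - 3)) = 197*(2*(-3)/1) = 197*(2*(-3)*1) = 197*(-6) = -1182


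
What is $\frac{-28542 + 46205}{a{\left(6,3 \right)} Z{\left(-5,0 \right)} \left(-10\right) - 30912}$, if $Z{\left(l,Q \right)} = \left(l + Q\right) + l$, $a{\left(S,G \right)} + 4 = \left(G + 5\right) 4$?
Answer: $- \frac{17663}{28112} \approx -0.62831$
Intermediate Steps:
$a{\left(S,G \right)} = 16 + 4 G$ ($a{\left(S,G \right)} = -4 + \left(G + 5\right) 4 = -4 + \left(5 + G\right) 4 = -4 + \left(20 + 4 G\right) = 16 + 4 G$)
$Z{\left(l,Q \right)} = Q + 2 l$ ($Z{\left(l,Q \right)} = \left(Q + l\right) + l = Q + 2 l$)
$\frac{-28542 + 46205}{a{\left(6,3 \right)} Z{\left(-5,0 \right)} \left(-10\right) - 30912} = \frac{-28542 + 46205}{\left(16 + 4 \cdot 3\right) \left(0 + 2 \left(-5\right)\right) \left(-10\right) - 30912} = \frac{17663}{\left(16 + 12\right) \left(0 - 10\right) \left(-10\right) - 30912} = \frac{17663}{28 \left(-10\right) \left(-10\right) - 30912} = \frac{17663}{\left(-280\right) \left(-10\right) - 30912} = \frac{17663}{2800 - 30912} = \frac{17663}{-28112} = 17663 \left(- \frac{1}{28112}\right) = - \frac{17663}{28112}$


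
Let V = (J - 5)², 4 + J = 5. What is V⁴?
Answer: 65536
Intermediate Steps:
J = 1 (J = -4 + 5 = 1)
V = 16 (V = (1 - 5)² = (-4)² = 16)
V⁴ = 16⁴ = 65536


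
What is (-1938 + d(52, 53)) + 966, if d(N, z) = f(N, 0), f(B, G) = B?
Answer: -920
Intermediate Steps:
d(N, z) = N
(-1938 + d(52, 53)) + 966 = (-1938 + 52) + 966 = -1886 + 966 = -920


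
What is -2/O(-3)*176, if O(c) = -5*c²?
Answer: 352/45 ≈ 7.8222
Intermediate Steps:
-2/O(-3)*176 = -2/((-5*(-3)²))*176 = -2/((-5*9))*176 = -2/(-45)*176 = -2*(-1/45)*176 = (2/45)*176 = 352/45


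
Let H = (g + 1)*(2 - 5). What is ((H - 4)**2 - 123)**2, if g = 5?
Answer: 130321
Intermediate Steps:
H = -18 (H = (5 + 1)*(2 - 5) = 6*(-3) = -18)
((H - 4)**2 - 123)**2 = ((-18 - 4)**2 - 123)**2 = ((-22)**2 - 123)**2 = (484 - 123)**2 = 361**2 = 130321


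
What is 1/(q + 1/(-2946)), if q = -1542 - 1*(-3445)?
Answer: 2946/5606237 ≈ 0.00052549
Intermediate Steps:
q = 1903 (q = -1542 + 3445 = 1903)
1/(q + 1/(-2946)) = 1/(1903 + 1/(-2946)) = 1/(1903 - 1/2946) = 1/(5606237/2946) = 2946/5606237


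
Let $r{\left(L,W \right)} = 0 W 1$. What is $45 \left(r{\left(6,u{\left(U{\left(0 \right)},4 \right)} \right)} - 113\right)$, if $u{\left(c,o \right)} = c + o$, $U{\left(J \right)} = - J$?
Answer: $-5085$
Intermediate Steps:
$r{\left(L,W \right)} = 0$ ($r{\left(L,W \right)} = 0 \cdot 1 = 0$)
$45 \left(r{\left(6,u{\left(U{\left(0 \right)},4 \right)} \right)} - 113\right) = 45 \left(0 - 113\right) = 45 \left(-113\right) = -5085$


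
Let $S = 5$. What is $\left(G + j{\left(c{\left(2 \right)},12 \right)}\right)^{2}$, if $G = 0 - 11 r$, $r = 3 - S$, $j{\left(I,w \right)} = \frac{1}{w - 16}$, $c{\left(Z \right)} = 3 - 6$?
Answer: $\frac{7569}{16} \approx 473.06$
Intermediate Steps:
$c{\left(Z \right)} = -3$ ($c{\left(Z \right)} = 3 - 6 = -3$)
$j{\left(I,w \right)} = \frac{1}{-16 + w}$
$r = -2$ ($r = 3 - 5 = -2$)
$G = 22$ ($G = 0 - -22 = 0 + 22 = 22$)
$\left(G + j{\left(c{\left(2 \right)},12 \right)}\right)^{2} = \left(22 + \frac{1}{-16 + 12}\right)^{2} = \left(22 + \frac{1}{-4}\right)^{2} = \left(22 - \frac{1}{4}\right)^{2} = \left(\frac{87}{4}\right)^{2} = \frac{7569}{16}$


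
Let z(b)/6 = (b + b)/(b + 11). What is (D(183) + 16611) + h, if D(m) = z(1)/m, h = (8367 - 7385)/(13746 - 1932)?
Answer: 1995141239/120109 ≈ 16611.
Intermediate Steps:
z(b) = 12*b/(11 + b) (z(b) = 6*((b + b)/(b + 11)) = 6*((2*b)/(11 + b)) = 6*(2*b/(11 + b)) = 12*b/(11 + b))
h = 491/5907 (h = 982/11814 = 982*(1/11814) = 491/5907 ≈ 0.083122)
D(m) = 1/m (D(m) = (12*1/(11 + 1))/m = (12*1/12)/m = (12*1*(1/12))/m = 1/m)
(D(183) + 16611) + h = (1/183 + 16611) + 491/5907 = 3039814/183 + 491/5907 = 1995141239/120109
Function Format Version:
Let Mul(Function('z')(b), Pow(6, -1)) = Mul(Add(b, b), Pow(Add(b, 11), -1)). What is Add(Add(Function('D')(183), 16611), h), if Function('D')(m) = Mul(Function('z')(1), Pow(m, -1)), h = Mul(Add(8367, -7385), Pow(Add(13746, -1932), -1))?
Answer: Rational(1995141239, 120109) ≈ 16611.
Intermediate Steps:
Function('z')(b) = Mul(12, b, Pow(Add(11, b), -1)) (Function('z')(b) = Mul(6, Mul(Add(b, b), Pow(Add(b, 11), -1))) = Mul(6, Mul(Mul(2, b), Pow(Add(11, b), -1))) = Mul(6, Mul(2, b, Pow(Add(11, b), -1))) = Mul(12, b, Pow(Add(11, b), -1)))
h = Rational(491, 5907) (h = Mul(982, Pow(11814, -1)) = Mul(982, Rational(1, 11814)) = Rational(491, 5907) ≈ 0.083122)
Function('D')(m) = Pow(m, -1) (Function('D')(m) = Mul(Mul(12, 1, Pow(Add(11, 1), -1)), Pow(m, -1)) = Mul(Mul(12, 1, Pow(12, -1)), Pow(m, -1)) = Mul(Mul(12, 1, Rational(1, 12)), Pow(m, -1)) = Mul(1, Pow(m, -1)) = Pow(m, -1))
Add(Add(Function('D')(183), 16611), h) = Add(Add(Pow(183, -1), 16611), Rational(491, 5907)) = Add(Add(Rational(1, 183), 16611), Rational(491, 5907)) = Add(Rational(3039814, 183), Rational(491, 5907)) = Rational(1995141239, 120109)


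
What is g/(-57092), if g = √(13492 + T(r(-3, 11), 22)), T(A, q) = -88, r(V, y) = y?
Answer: -√3351/28546 ≈ -0.0020279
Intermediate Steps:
g = 2*√3351 (g = √(13492 - 88) = √13404 = 2*√3351 ≈ 115.78)
g/(-57092) = (2*√3351)/(-57092) = (2*√3351)*(-1/57092) = -√3351/28546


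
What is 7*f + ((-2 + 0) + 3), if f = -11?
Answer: -76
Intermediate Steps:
7*f + ((-2 + 0) + 3) = 7*(-11) + ((-2 + 0) + 3) = -77 + (-2 + 3) = -77 + 1 = -76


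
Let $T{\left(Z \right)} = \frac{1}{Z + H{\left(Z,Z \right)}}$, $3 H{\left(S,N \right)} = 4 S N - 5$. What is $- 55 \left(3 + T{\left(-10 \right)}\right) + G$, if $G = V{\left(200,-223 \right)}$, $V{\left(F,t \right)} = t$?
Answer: $- \frac{28357}{73} \approx -388.45$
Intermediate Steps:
$H{\left(S,N \right)} = - \frac{5}{3} + \frac{4 N S}{3}$ ($H{\left(S,N \right)} = \frac{4 S N - 5}{3} = \frac{4 N S - 5}{3} = \frac{-5 + 4 N S}{3} = - \frac{5}{3} + \frac{4 N S}{3}$)
$T{\left(Z \right)} = \frac{1}{- \frac{5}{3} + Z + \frac{4 Z^{2}}{3}}$ ($T{\left(Z \right)} = \frac{1}{Z + \left(- \frac{5}{3} + \frac{4 Z Z}{3}\right)} = \frac{1}{Z + \left(- \frac{5}{3} + \frac{4 Z^{2}}{3}\right)} = \frac{1}{- \frac{5}{3} + Z + \frac{4 Z^{2}}{3}}$)
$G = -223$
$- 55 \left(3 + T{\left(-10 \right)}\right) + G = - 55 \left(3 + \frac{3}{-5 + 3 \left(-10\right) + 4 \left(-10\right)^{2}}\right) - 223 = - 55 \left(3 + \frac{3}{-5 - 30 + 4 \cdot 100}\right) - 223 = - 55 \left(3 + \frac{3}{-5 - 30 + 400}\right) - 223 = - 55 \left(3 + \frac{3}{365}\right) - 223 = \left(-55\right) \frac{1098}{365} - 223 = - \frac{12078}{73} - 223 = - \frac{28357}{73}$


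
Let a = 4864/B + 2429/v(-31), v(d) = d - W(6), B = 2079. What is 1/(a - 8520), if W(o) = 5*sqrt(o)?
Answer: -30182734467963/259883945331642169 - 52493616945*sqrt(6)/259883945331642169 ≈ -0.00011663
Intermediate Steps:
v(d) = d - 5*sqrt(6)
a = 4864/2079 + 2429/(-31 - 5*sqrt(6)) ≈ -53.826
1/(a - 8520) = 1/((-152601917/1686069 + 12145*sqrt(6)/811) - 8520) = 1/(-14517909797/1686069 + 12145*sqrt(6)/811)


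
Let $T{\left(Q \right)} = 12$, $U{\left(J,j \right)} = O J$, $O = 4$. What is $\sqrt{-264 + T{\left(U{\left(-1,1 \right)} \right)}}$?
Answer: $6 i \sqrt{7} \approx 15.875 i$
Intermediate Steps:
$U{\left(J,j \right)} = 4 J$
$\sqrt{-264 + T{\left(U{\left(-1,1 \right)} \right)}} = \sqrt{-264 + 12} = \sqrt{-252} = 6 i \sqrt{7}$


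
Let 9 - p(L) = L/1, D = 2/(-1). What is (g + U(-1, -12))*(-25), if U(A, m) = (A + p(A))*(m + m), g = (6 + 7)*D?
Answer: 6050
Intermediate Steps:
D = -2 (D = 2*(-1) = -2)
p(L) = 9 - L (p(L) = 9 - L/1 = 9 - L)
g = -26 (g = (6 + 7)*(-2) = 13*(-2) = -26)
U(A, m) = 18*m (U(A, m) = (A + (9 - A))*(m + m) = 9*(2*m) = 18*m)
(g + U(-1, -12))*(-25) = (-26 + 18*(-12))*(-25) = (-26 - 216)*(-25) = -242*(-25) = 6050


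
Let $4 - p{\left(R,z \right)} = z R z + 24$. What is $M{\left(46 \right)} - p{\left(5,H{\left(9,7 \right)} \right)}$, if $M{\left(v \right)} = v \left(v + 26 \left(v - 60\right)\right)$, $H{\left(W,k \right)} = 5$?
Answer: $-14483$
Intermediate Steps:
$p{\left(R,z \right)} = -20 - R z^{2}$ ($p{\left(R,z \right)} = 4 - \left(z R z + 24\right) = 4 - \left(R z z + 24\right) = 4 - \left(R z^{2} + 24\right) = 4 - \left(24 + R z^{2}\right) = -20 - R z^{2}$)
$M{\left(v \right)} = v \left(-1560 + 27 v\right)$ ($M{\left(v \right)} = v \left(v + 26 \left(-60 + v\right)\right) = v \left(v + \left(-1560 + 26 v\right)\right) = v \left(-1560 + 27 v\right)$)
$M{\left(46 \right)} - p{\left(5,H{\left(9,7 \right)} \right)} = 3 \cdot 46 \left(-520 + 9 \cdot 46\right) - \left(-20 - 5 \cdot 5^{2}\right) = 3 \cdot 46 \left(-520 + 414\right) - \left(-20 - 5 \cdot 25\right) = 3 \cdot 46 \left(-106\right) - \left(-20 - 125\right) = -14628 - -145 = -14628 + 145 = -14483$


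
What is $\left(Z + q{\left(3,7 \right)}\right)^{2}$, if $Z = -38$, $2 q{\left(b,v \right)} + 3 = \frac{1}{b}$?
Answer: $\frac{13924}{9} \approx 1547.1$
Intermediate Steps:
$q{\left(b,v \right)} = - \frac{3}{2} + \frac{1}{2 b}$
$\left(Z + q{\left(3,7 \right)}\right)^{2} = \left(-38 + \frac{1 - 9}{2 \cdot 3}\right)^{2} = \left(-38 + \frac{1}{2} \cdot \frac{1}{3} \left(1 - 9\right)\right)^{2} = \left(-38 + \frac{1}{2} \cdot \frac{1}{3} \left(-8\right)\right)^{2} = \left(-38 - \frac{4}{3}\right)^{2} = \left(- \frac{118}{3}\right)^{2} = \frac{13924}{9}$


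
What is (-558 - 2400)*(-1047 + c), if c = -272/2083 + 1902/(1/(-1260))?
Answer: 14772643441014/2083 ≈ 7.0920e+9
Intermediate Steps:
c = -4991951432/2083 (c = -272*1/2083 + 1902/(-1/1260) = -272/2083 + 1902*(-1260) = -272/2083 - 2396520 = -4991951432/2083 ≈ -2.3965e+6)
(-558 - 2400)*(-1047 + c) = (-558 - 2400)*(-1047 - 4991951432/2083) = -2958*(-4994132333/2083) = 14772643441014/2083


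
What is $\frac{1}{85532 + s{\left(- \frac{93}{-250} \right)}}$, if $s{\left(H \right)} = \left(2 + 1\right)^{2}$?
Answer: $\frac{1}{85541} \approx 1.169 \cdot 10^{-5}$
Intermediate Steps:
$s{\left(H \right)} = 9$ ($s{\left(H \right)} = 3^{2} = 9$)
$\frac{1}{85532 + s{\left(- \frac{93}{-250} \right)}} = \frac{1}{85532 + 9} = \frac{1}{85541}$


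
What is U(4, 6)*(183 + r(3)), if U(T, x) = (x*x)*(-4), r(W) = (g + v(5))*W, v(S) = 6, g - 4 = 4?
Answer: -32400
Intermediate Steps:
g = 8 (g = 4 + 4 = 8)
r(W) = 14*W (r(W) = (8 + 6)*W = 14*W)
U(T, x) = -4*x**2 (U(T, x) = x**2*(-4) = -4*x**2)
U(4, 6)*(183 + r(3)) = (-4*6**2)*(183 + 14*3) = (-4*36)*(183 + 42) = -144*225 = -32400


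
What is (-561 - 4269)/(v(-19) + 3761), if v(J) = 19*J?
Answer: -483/340 ≈ -1.4206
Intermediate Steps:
(-561 - 4269)/(v(-19) + 3761) = (-561 - 4269)/(19*(-19) + 3761) = -4830/(-361 + 3761) = -4830/3400 = -4830*1/3400 = -483/340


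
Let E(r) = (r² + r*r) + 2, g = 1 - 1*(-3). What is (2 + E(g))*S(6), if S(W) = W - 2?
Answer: 144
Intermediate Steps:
g = 4 (g = 1 + 3 = 4)
S(W) = -2 + W
E(r) = 2 + 2*r² (E(r) = (r² + r²) + 2 = 2*r² + 2 = 2 + 2*r²)
(2 + E(g))*S(6) = (2 + (2 + 2*4²))*(-2 + 6) = (2 + (2 + 2*16))*4 = (2 + (2 + 32))*4 = (2 + 34)*4 = 36*4 = 144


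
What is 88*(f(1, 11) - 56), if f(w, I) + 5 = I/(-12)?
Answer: -16346/3 ≈ -5448.7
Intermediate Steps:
f(w, I) = -5 - I/12 (f(w, I) = -5 + I/(-12) = -5 + I*(-1/12) = -5 - I/12)
88*(f(1, 11) - 56) = 88*((-5 - 1/12*11) - 56) = 88*((-5 - 11/12) - 56) = 88*(-71/12 - 56) = 88*(-743/12) = -16346/3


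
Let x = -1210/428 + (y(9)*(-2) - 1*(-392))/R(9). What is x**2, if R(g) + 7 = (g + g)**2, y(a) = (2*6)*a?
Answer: 23753282641/4601994244 ≈ 5.1615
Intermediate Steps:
y(a) = 12*a
R(g) = -7 + 4*g**2 (R(g) = -7 + (g + g)**2 = -7 + (2*g)**2 = -7 + 4*g**2)
x = -154121/67838 (x = -1210/428 + ((12*9)*(-2) - 1*(-392))/(-7 + 4*9**2) = -1210*1/428 + (108*(-2) + 392)/(-7 + 4*81) = -605/214 + (-216 + 392)/(-7 + 324) = -605/214 + 176/317 = -154121/67838 ≈ -2.2719)
x**2 = (-154121/67838)**2 = 23753282641/4601994244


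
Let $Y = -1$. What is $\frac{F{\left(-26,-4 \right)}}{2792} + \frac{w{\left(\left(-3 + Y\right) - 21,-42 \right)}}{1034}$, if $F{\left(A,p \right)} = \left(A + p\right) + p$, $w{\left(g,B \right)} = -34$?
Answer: $- \frac{32521}{721732} \approx -0.04506$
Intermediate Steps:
$F{\left(A,p \right)} = A + 2 p$
$\frac{F{\left(-26,-4 \right)}}{2792} + \frac{w{\left(\left(-3 + Y\right) - 21,-42 \right)}}{1034} = \frac{-26 + 2 \left(-4\right)}{2792} - \frac{34}{1034} = \left(-26 - 8\right) \frac{1}{2792} - \frac{17}{517} = \left(-34\right) \frac{1}{2792} - \frac{17}{517} = - \frac{17}{1396} - \frac{17}{517} = - \frac{32521}{721732}$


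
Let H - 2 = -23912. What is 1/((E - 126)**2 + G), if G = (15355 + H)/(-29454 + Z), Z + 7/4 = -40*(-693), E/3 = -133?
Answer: 6943/1913698595 ≈ 3.6281e-6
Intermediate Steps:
E = -399 (E = 3*(-133) = -399)
H = -23910 (H = 2 - 23912 = -23910)
Z = 110873/4 (Z = -7/4 - 40*(-693) = -7/4 + 27720 = 110873/4 ≈ 27718.)
G = 34220/6943 (G = (15355 - 23910)/(-29454 + 110873/4) = -8555/(-6943/4) = -8555*(-4/6943) = 34220/6943 ≈ 4.9287)
1/((E - 126)**2 + G) = 1/((-399 - 126)**2 + 34220/6943) = 1/((-525)**2 + 34220/6943) = 1/(275625 + 34220/6943) = 1/(1913698595/6943) = 6943/1913698595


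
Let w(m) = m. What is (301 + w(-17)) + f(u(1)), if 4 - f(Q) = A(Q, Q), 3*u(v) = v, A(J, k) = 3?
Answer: 285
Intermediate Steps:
u(v) = v/3
f(Q) = 1 (f(Q) = 4 - 1*3 = 4 - 3 = 1)
(301 + w(-17)) + f(u(1)) = (301 - 17) + 1 = 284 + 1 = 285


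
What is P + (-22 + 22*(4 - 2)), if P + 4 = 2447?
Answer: 2465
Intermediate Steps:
P = 2443 (P = -4 + 2447 = 2443)
P + (-22 + 22*(4 - 2)) = 2443 + (-22 + 22*(4 - 2)) = 2443 + (-22 + 22*2) = 2443 + (-22 + 44) = 2443 + 22 = 2465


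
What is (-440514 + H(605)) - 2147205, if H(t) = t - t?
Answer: -2587719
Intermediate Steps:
H(t) = 0
(-440514 + H(605)) - 2147205 = (-440514 + 0) - 2147205 = -440514 - 2147205 = -2587719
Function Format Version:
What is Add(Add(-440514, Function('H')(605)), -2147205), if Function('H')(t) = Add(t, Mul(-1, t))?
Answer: -2587719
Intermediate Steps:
Function('H')(t) = 0
Add(Add(-440514, Function('H')(605)), -2147205) = Add(Add(-440514, 0), -2147205) = Add(-440514, -2147205) = -2587719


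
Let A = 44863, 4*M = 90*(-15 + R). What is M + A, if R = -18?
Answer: 88241/2 ≈ 44121.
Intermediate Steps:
M = -1485/2 (M = (90*(-15 - 18))/4 = (90*(-33))/4 = (¼)*(-2970) = -1485/2 ≈ -742.50)
M + A = -1485/2 + 44863 = 88241/2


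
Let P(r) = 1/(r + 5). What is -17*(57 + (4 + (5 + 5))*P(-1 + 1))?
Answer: -5083/5 ≈ -1016.6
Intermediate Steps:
P(r) = 1/(5 + r)
-17*(57 + (4 + (5 + 5))*P(-1 + 1)) = -17*(57 + (4 + (5 + 5))/(5 + (-1 + 1))) = -17*(57 + (4 + 10)/(5 + 0)) = -17*(57 + 14/5) = -17*299/5 = -5083/5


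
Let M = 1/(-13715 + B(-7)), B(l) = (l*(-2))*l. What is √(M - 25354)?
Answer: I*√4837517073839/13813 ≈ 159.23*I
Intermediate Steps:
B(l) = -2*l² (B(l) = (-2*l)*l = -2*l²)
M = -1/13813 (M = 1/(-13715 - 2*(-7)²) = 1/(-13715 - 2*49) = 1/(-13715 - 98) = 1/(-13813) = -1/13813 ≈ -7.2396e-5)
√(M - 25354) = √(-1/13813 - 25354) = √(-350214803/13813) = I*√4837517073839/13813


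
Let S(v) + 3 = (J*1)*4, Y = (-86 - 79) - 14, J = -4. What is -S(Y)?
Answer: 19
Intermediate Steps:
Y = -179 (Y = -165 - 14 = -179)
S(v) = -19 (S(v) = -3 - 4*1*4 = -3 - 4*4 = -3 - 16 = -19)
-S(Y) = -1*(-19) = 19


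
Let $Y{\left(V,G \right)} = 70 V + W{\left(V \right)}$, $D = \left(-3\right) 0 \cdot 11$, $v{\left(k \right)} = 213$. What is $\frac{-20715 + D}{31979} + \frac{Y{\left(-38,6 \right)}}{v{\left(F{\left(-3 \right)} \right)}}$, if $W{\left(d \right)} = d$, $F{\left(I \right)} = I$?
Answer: $- \frac{1277347}{95937} \approx -13.314$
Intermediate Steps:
$D = 0$ ($D = 0 \cdot 11 = 0$)
$Y{\left(V,G \right)} = 71 V$ ($Y{\left(V,G \right)} = 70 V + V = 71 V$)
$\frac{-20715 + D}{31979} + \frac{Y{\left(-38,6 \right)}}{v{\left(F{\left(-3 \right)} \right)}} = \frac{-20715 + 0}{31979} + \frac{71 \left(-38\right)}{213} = \left(-20715\right) \frac{1}{31979} - \frac{38}{3} = - \frac{20715}{31979} - \frac{38}{3} = - \frac{1277347}{95937}$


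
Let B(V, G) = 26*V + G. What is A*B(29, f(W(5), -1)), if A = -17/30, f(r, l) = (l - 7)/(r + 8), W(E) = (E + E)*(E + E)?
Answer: -173026/405 ≈ -427.22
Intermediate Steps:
W(E) = 4*E² (W(E) = (2*E)*(2*E) = 4*E²)
f(r, l) = (-7 + l)/(8 + r)
B(V, G) = G + 26*V
A = -17/30 (A = -17*1/30 = -17/30 ≈ -0.56667)
A*B(29, f(W(5), -1)) = -17*((-7 - 1)/(8 + 4*5²) + 26*29)/30 = -17*(-8/(8 + 4*25) + 754)/30 = -17*(-8/(8 + 100) + 754)/30 = -17*(-8/108 + 754)/30 = -17*((1/108)*(-8) + 754)/30 = -17*(-2/27 + 754)/30 = -17/30*20356/27 = -173026/405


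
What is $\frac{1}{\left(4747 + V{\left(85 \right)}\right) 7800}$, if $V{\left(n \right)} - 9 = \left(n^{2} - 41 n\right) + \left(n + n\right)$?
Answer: $\frac{1}{67594800} \approx 1.4794 \cdot 10^{-8}$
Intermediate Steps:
$V{\left(n \right)} = 9 + n^{2} - 39 n$ ($V{\left(n \right)} = 9 + \left(\left(n^{2} - 41 n\right) + \left(n + n\right)\right) = 9 + \left(\left(n^{2} - 41 n\right) + 2 n\right) = 9 + \left(n^{2} - 39 n\right) = 9 + n^{2} - 39 n$)
$\frac{1}{\left(4747 + V{\left(85 \right)}\right) 7800} = \frac{1}{\left(4747 + \left(9 + 85^{2} - 3315\right)\right) 7800} = \frac{1}{4747 + \left(9 + 7225 - 3315\right)} \frac{1}{7800} = \frac{1}{4747 + 3919} \cdot \frac{1}{7800} = \frac{1}{8666} \cdot \frac{1}{7800} = \frac{1}{67594800}$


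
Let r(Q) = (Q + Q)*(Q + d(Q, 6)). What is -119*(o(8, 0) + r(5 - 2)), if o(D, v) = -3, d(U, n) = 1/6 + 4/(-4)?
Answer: -1190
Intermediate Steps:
d(U, n) = -⅚ (d(U, n) = 1*(⅙) + 4*(-¼) = ⅙ - 1 = -⅚)
r(Q) = 2*Q*(-⅚ + Q) (r(Q) = (Q + Q)*(Q - ⅚) = (2*Q)*(-⅚ + Q) = 2*Q*(-⅚ + Q))
-119*(o(8, 0) + r(5 - 2)) = -119*(-3 + (5 - 2)*(-5 + 6*(5 - 2))/3) = -119*(-3 + (⅓)*3*(-5 + 6*3)) = -119*(-3 + (⅓)*3*(-5 + 18)) = -119*(-3 + (⅓)*3*13) = -119*(-3 + 13) = -119*10 = -1190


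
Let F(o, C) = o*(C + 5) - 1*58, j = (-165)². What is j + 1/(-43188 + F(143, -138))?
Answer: 1695164624/62265 ≈ 27225.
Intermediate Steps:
j = 27225
F(o, C) = -58 + o*(5 + C) (F(o, C) = o*(5 + C) - 58 = -58 + o*(5 + C))
j + 1/(-43188 + F(143, -138)) = 27225 + 1/(-43188 + (-58 + 5*143 - 138*143)) = 27225 + 1/(-43188 + (-58 + 715 - 19734)) = 27225 + 1/(-43188 - 19077) = 27225 + 1/(-62265) = 27225 - 1/62265 = 1695164624/62265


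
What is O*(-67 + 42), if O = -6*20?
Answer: 3000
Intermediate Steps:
O = -120
O*(-67 + 42) = -120*(-67 + 42) = -120*(-25) = 3000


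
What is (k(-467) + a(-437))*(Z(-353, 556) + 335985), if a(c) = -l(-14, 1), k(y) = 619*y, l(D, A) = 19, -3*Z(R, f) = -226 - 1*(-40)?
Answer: -97148499324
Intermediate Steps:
Z(R, f) = 62 (Z(R, f) = -(-226 - 1*(-40))/3 = -(-226 + 40)/3 = -1/3*(-186) = 62)
a(c) = -19 (a(c) = -1*19 = -19)
(k(-467) + a(-437))*(Z(-353, 556) + 335985) = (619*(-467) - 19)*(62 + 335985) = (-289073 - 19)*336047 = -289092*336047 = -97148499324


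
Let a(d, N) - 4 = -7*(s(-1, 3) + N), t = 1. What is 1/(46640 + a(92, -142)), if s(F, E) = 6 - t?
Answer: 1/47603 ≈ 2.1007e-5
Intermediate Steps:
s(F, E) = 5 (s(F, E) = 6 - 1*1 = 6 - 1 = 5)
a(d, N) = -31 - 7*N (a(d, N) = 4 - 7*(5 + N) = 4 + (-35 - 7*N) = -31 - 7*N)
1/(46640 + a(92, -142)) = 1/(46640 + (-31 - 7*(-142))) = 1/(46640 + (-31 + 994)) = 1/(46640 + 963) = 1/47603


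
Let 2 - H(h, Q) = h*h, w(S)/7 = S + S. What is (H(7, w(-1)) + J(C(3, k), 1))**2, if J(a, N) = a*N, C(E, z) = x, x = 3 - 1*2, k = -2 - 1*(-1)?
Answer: 2116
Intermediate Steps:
w(S) = 14*S (w(S) = 7*(S + S) = 7*(2*S) = 14*S)
H(h, Q) = 2 - h**2 (H(h, Q) = 2 - h*h = 2 - h**2)
k = -1 (k = -2 + 1 = -1)
x = 1 (x = 3 - 2 = 1)
C(E, z) = 1
J(a, N) = N*a
(H(7, w(-1)) + J(C(3, k), 1))**2 = ((2 - 1*7**2) + 1*1)**2 = ((2 - 1*49) + 1)**2 = ((2 - 49) + 1)**2 = (-47 + 1)**2 = (-46)**2 = 2116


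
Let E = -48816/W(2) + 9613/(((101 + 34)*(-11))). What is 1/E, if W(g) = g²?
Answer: -1485/18132553 ≈ -8.1897e-5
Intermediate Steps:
E = -18132553/1485 (E = -48816/(2²) + 9613/(((101 + 34)*(-11))) = -48816/4 + 9613/((135*(-11))) = -48816*¼ + 9613/(-1485) = -12204 + 9613*(-1/1485) = -12204 - 9613/1485 = -18132553/1485 ≈ -12210.)
1/E = 1/(-18132553/1485) = -1485/18132553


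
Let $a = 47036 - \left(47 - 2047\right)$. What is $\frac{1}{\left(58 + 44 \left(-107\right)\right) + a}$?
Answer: $\frac{1}{44386} \approx 2.253 \cdot 10^{-5}$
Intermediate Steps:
$a = 49036$ ($a = 47036 - \left(47 - 2047\right) = 47036 - -2000 = 47036 + 2000 = 49036$)
$\frac{1}{\left(58 + 44 \left(-107\right)\right) + a} = \frac{1}{\left(58 + 44 \left(-107\right)\right) + 49036} = \frac{1}{\left(58 - 4708\right) + 49036} = \frac{1}{-4650 + 49036} = \frac{1}{44386}$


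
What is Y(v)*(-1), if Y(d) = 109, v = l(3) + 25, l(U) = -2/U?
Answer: -109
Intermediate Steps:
v = 73/3 (v = -2/3 + 25 = 73/3 ≈ 24.333)
Y(v)*(-1) = 109*(-1) = -109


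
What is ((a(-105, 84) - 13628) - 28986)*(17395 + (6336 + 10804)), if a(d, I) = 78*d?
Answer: -1754516140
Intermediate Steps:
((a(-105, 84) - 13628) - 28986)*(17395 + (6336 + 10804)) = ((78*(-105) - 13628) - 28986)*(17395 + (6336 + 10804)) = ((-8190 - 13628) - 28986)*(17395 + 17140) = (-21818 - 28986)*34535 = -50804*34535 = -1754516140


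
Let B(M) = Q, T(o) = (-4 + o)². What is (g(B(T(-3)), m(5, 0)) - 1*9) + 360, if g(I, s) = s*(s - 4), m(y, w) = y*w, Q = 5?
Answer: 351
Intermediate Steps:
m(y, w) = w*y
B(M) = 5
g(I, s) = s*(-4 + s)
(g(B(T(-3)), m(5, 0)) - 1*9) + 360 = ((0*5)*(-4 + 0*5) - 1*9) + 360 = (0*(-4 + 0) - 9) + 360 = (0*(-4) - 9) + 360 = (0 - 9) + 360 = -9 + 360 = 351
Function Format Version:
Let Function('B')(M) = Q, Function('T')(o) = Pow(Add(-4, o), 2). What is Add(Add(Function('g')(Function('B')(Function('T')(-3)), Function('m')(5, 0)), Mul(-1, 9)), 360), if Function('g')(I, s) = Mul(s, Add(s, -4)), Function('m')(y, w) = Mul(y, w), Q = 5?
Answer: 351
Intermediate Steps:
Function('m')(y, w) = Mul(w, y)
Function('B')(M) = 5
Function('g')(I, s) = Mul(s, Add(-4, s))
Add(Add(Function('g')(Function('B')(Function('T')(-3)), Function('m')(5, 0)), Mul(-1, 9)), 360) = Add(Add(Mul(Mul(0, 5), Add(-4, Mul(0, 5))), Mul(-1, 9)), 360) = Add(Add(Mul(0, Add(-4, 0)), -9), 360) = Add(Add(Mul(0, -4), -9), 360) = Add(Add(0, -9), 360) = Add(-9, 360) = 351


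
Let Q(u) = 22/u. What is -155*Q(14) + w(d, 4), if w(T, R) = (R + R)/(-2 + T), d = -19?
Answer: -5123/21 ≈ -243.95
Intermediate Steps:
w(T, R) = 2*R/(-2 + T) (w(T, R) = (2*R)/(-2 + T) = 2*R/(-2 + T))
-155*Q(14) + w(d, 4) = -3410/14 + 2*4/(-2 - 19) = -3410/14 + 2*4/(-21) = -155*11/7 + 2*4*(-1/21) = -1705/7 - 8/21 = -5123/21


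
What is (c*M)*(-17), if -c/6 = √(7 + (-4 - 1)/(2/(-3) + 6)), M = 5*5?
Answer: 1275*√97/2 ≈ 6278.6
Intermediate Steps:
M = 25
c = -3*√97/2 (c = -6*√(7 + (-4 - 1)/(2/(-3) + 6)) = -6*√(7 - 5/(2*(-⅓) + 6)) = -6*√(7 - 5/(-⅔ + 6)) = -6*√(7 - 5/16/3) = -6*√(7 - 5*3/16) = -6*√(7 - 15/16) = -3*√97/2 ≈ -14.773)
(c*M)*(-17) = (-3*√97/2*25)*(-17) = -75*√97/2*(-17) = 1275*√97/2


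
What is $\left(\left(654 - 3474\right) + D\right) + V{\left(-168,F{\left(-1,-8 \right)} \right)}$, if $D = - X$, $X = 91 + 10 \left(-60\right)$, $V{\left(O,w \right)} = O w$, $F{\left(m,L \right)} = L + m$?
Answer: $-799$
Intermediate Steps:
$X = -509$ ($X = 91 - 600 = -509$)
$D = 509$ ($D = \left(-1\right) \left(-509\right) = 509$)
$\left(\left(654 - 3474\right) + D\right) + V{\left(-168,F{\left(-1,-8 \right)} \right)} = \left(\left(654 - 3474\right) + 509\right) - 168 \left(-8 - 1\right) = \left(-2820 + 509\right) - -1512 = -2311 + 1512 = -799$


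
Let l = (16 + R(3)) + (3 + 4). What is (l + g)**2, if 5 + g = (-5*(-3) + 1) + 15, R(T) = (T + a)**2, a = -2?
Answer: 2500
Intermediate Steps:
R(T) = (-2 + T)**2 (R(T) = (T - 2)**2 = (-2 + T)**2)
g = 26 (g = -5 + ((-5*(-3) + 1) + 15) = -5 + ((15 + 1) + 15) = -5 + (16 + 15) = -5 + 31 = 26)
l = 24 (l = (16 + (-2 + 3)**2) + (3 + 4) = (16 + 1**2) + 7 = (16 + 1) + 7 = 17 + 7 = 24)
(l + g)**2 = (24 + 26)**2 = 50**2 = 2500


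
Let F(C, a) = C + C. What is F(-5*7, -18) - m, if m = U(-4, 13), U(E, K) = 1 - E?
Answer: -75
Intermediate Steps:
m = 5 (m = 1 - 1*(-4) = 1 + 4 = 5)
F(C, a) = 2*C
F(-5*7, -18) - m = 2*(-5*7) - 1*5 = 2*(-35) - 5 = -70 - 5 = -75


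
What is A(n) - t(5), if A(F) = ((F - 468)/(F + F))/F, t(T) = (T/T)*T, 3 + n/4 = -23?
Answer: -2091/416 ≈ -5.0264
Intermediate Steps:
n = -104 (n = -12 + 4*(-23) = -12 - 92 = -104)
t(T) = T (t(T) = 1*T = T)
A(F) = (-468 + F)/(2*F²) (A(F) = ((-468 + F)/((2*F)))/F = ((-468 + F)*(1/(2*F)))/F = ((-468 + F)/(2*F))/F = (-468 + F)/(2*F²))
A(n) - t(5) = (½)*(-468 - 104)/(-104)² - 1*5 = (½)*(1/10816)*(-572) - 5 = -11/416 - 5 = -2091/416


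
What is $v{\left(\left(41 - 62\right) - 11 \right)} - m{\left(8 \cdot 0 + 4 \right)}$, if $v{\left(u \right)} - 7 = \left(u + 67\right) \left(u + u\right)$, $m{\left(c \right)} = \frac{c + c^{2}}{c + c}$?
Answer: $- \frac{4471}{2} \approx -2235.5$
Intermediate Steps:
$m{\left(c \right)} = \frac{c + c^{2}}{2 c}$
$v{\left(u \right)} = 7 + 2 u \left(67 + u\right)$ ($v{\left(u \right)} = 7 + \left(u + 67\right) \left(u + u\right) = 7 + \left(67 + u\right) 2 u = 7 + 2 u \left(67 + u\right)$)
$v{\left(\left(41 - 62\right) - 11 \right)} - m{\left(8 \cdot 0 + 4 \right)} = \left(7 + 2 \left(\left(41 - 62\right) - 11\right)^{2} + 134 \left(\left(41 - 62\right) - 11\right)\right) - \left(\frac{1}{2} + \frac{8 \cdot 0 + 4}{2}\right) = \left(7 + 2 \left(-21 - 11\right)^{2} + 134 \left(-21 - 11\right)\right) - \left(\frac{1}{2} + \frac{0 + 4}{2}\right) = \left(7 + 2 \left(-32\right)^{2} + 134 \left(-32\right)\right) - \left(\frac{1}{2} + \frac{1}{2} \cdot 4\right) = \left(7 + 2 \cdot 1024 - 4288\right) - \left(\frac{1}{2} + 2\right) = \left(7 + 2048 - 4288\right) - \frac{5}{2} = -2233 - \frac{5}{2} = - \frac{4471}{2}$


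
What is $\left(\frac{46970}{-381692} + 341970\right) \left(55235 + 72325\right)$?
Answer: $\frac{4162511332350300}{95423} \approx 4.3622 \cdot 10^{10}$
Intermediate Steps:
$\left(\frac{46970}{-381692} + 341970\right) \left(55235 + 72325\right) = \left(46970 \left(- \frac{1}{381692}\right) + 341970\right) 127560 = \left(- \frac{23485}{190846} + 341970\right) 127560 = \frac{65263583135}{190846} \cdot 127560 = \frac{4162511332350300}{95423}$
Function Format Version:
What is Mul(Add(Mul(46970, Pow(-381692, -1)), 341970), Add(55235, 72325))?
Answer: Rational(4162511332350300, 95423) ≈ 4.3622e+10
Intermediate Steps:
Mul(Add(Mul(46970, Pow(-381692, -1)), 341970), Add(55235, 72325)) = Mul(Add(Mul(46970, Rational(-1, 381692)), 341970), 127560) = Mul(Add(Rational(-23485, 190846), 341970), 127560) = Mul(Rational(65263583135, 190846), 127560) = Rational(4162511332350300, 95423)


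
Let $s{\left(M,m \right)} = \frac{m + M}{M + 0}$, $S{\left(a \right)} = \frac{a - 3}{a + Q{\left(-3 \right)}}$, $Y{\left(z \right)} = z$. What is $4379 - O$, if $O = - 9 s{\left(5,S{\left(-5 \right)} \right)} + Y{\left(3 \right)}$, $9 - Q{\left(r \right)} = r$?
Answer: $\frac{153403}{35} \approx 4382.9$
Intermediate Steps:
$Q{\left(r \right)} = 9 - r$
$S{\left(a \right)} = \frac{-3 + a}{12 + a}$ ($S{\left(a \right)} = \frac{a - 3}{a + \left(9 - -3\right)} = \frac{-3 + a}{a + \left(9 + 3\right)} = \frac{-3 + a}{a + 12} = \frac{-3 + a}{12 + a}$)
$s{\left(M,m \right)} = \frac{M + m}{M}$
$O = - \frac{138}{35}$ ($O = - 9 \frac{5 + \frac{-3 - 5}{12 - 5}}{5} + 3 = - 9 \frac{5 + \frac{1}{7} \left(-8\right)}{5} + 3 = - 9 \frac{5 - \frac{8}{7}}{5} + 3 = - 9 \cdot \frac{1}{5} \cdot \frac{27}{7} + 3 = \left(-9\right) \frac{27}{35} + 3 = - \frac{243}{35} + 3 = - \frac{138}{35} \approx -3.9429$)
$4379 - O = 4379 - - \frac{138}{35} = 4379 + \frac{138}{35} = \frac{153403}{35}$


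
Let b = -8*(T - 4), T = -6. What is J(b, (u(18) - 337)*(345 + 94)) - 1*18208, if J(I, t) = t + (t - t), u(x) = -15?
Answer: -172736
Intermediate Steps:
b = 80 (b = -8*(-6 - 4) = -8*(-10) = 80)
J(I, t) = t (J(I, t) = t + 0 = t)
J(b, (u(18) - 337)*(345 + 94)) - 1*18208 = (-15 - 337)*(345 + 94) - 1*18208 = -352*439 - 18208 = -154528 - 18208 = -172736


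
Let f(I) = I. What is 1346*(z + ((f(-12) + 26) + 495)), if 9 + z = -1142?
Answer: -864132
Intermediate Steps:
z = -1151 (z = -9 - 1142 = -1151)
1346*(z + ((f(-12) + 26) + 495)) = 1346*(-1151 + ((-12 + 26) + 495)) = 1346*(-1151 + (14 + 495)) = 1346*(-1151 + 509) = 1346*(-642) = -864132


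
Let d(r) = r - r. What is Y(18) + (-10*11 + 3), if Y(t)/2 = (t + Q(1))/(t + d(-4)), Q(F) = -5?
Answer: -950/9 ≈ -105.56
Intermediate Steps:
d(r) = 0
Y(t) = 2*(-5 + t)/t (Y(t) = 2*((t - 5)/(t + 0)) = 2*((-5 + t)/t) = 2*(-5 + t)/t)
Y(18) + (-10*11 + 3) = (2 - 10/18) + (-10*11 + 3) = (2 - 10*1/18) + (-110 + 3) = (2 - 5/9) - 107 = 13/9 - 107 = -950/9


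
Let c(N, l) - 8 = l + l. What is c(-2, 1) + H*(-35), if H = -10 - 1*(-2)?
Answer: 290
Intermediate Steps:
c(N, l) = 8 + 2*l (c(N, l) = 8 + (l + l) = 8 + 2*l)
H = -8 (H = -10 + 2 = -8)
c(-2, 1) + H*(-35) = (8 + 2*1) - 8*(-35) = (8 + 2) + 280 = 10 + 280 = 290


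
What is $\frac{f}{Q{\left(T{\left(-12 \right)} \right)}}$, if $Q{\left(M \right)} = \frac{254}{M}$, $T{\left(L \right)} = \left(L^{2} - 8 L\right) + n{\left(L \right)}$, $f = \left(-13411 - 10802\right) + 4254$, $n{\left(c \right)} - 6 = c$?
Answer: $- \frac{2335203}{127} \approx -18387.0$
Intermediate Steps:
$n{\left(c \right)} = 6 + c$
$f = -19959$ ($f = -24213 + 4254 = -19959$)
$T{\left(L \right)} = 6 + L^{2} - 7 L$ ($T{\left(L \right)} = \left(L^{2} - 8 L\right) + \left(6 + L\right) = 6 + L^{2} - 7 L$)
$\frac{f}{Q{\left(T{\left(-12 \right)} \right)}} = - \frac{19959}{254 \frac{1}{6 + \left(-12\right)^{2} - -84}} = - \frac{19959}{254 \frac{1}{6 + 144 + 84}} = - \frac{19959}{254 \cdot \frac{1}{234}} = - \frac{19959}{\frac{127}{117}} = \left(-19959\right) \frac{117}{127} = - \frac{2335203}{127}$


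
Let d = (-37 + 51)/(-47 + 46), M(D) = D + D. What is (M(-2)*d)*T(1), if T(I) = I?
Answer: 56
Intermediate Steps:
M(D) = 2*D
d = -14 (d = 14/(-1) = 14*(-1) = -14)
(M(-2)*d)*T(1) = ((2*(-2))*(-14))*1 = -4*(-14)*1 = 56*1 = 56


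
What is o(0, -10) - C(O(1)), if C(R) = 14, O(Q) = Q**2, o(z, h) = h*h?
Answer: 86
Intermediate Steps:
o(z, h) = h**2
o(0, -10) - C(O(1)) = (-10)**2 - 1*14 = 100 - 14 = 86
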